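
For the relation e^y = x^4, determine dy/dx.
Differentiate the relation implicitly: treat y = y(x) and apply the chain rule, so every y-derivative picks up a y' = dy/dx factor.

With everything moved to the left-hand side, differentiate term by term:
  d/dx[-x^4] = -4x^3
  d/dx[e^(y)] = y'·e^(y)

Separating the contributions that come from x directly and those that come through y:
  without y':      -4x^3
  multiplying y':  e^(y)

so (-4x^3) + (e^(y))·y' = 0, and therefore
  dy/dx = -(-4x^3)/(e^(y)) = 4x^3e^(-y)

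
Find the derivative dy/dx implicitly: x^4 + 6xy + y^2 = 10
Apply d/dx to both sides, remembering that y depends on x. Each occurrence of y therefore brings in a y' = dy/dx via the chain rule.

With F(x, y) equal to the left-hand side minus the right, differentiate F term by term:
  d/dx[x^4] = 4x^3
  d/dx[6xy] = 6x·y' + 6y
  d/dx[y^2] = 2y·y'
  d/dx[-10] = 0
Adding these up, d/dx[F] = 0 becomes
  (4x^3 + 6y) + (6x + 2y)·y' = 0,
so isolating y',
  dy/dx = -(4x^3 + 6y)/(6x + 2y) = (-2x^3 - 3y)/(3x + y)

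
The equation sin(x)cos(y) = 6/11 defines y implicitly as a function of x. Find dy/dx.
Differentiate both sides with respect to x, treating y as y(x). By the chain rule, any term containing y contributes a factor of y' = dy/dx when we differentiate it.

Move every term to one side and write the relation as F(x, y) = 0. Term by term,
  d/dx[sin(x)·cos(y)] = -y'·sin(x)·sin(y) + cos(x)·cos(y)
  d/dx[-6/11] = 0

The pieces without y' make up ∂F/∂x and the coefficient of y' is ∂F/∂y:
  ∂F/∂x = cos(x)·cos(y),
  ∂F/∂y = -sin(x)·sin(y).

Since d/dx[F] = ∂F/∂x + (∂F/∂y)·y' = 0, solve for y':
  (∂F/∂y)·y' = -∂F/∂x
  dy/dx = -(∂F/∂x)/(∂F/∂y) = -(cos(x)·cos(y))/(-sin(x)·sin(y)) = 1/(tan(x)·tan(y))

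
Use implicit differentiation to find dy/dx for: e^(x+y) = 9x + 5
Apply d/dx to both sides, remembering that y depends on x. Each occurrence of y therefore brings in a y' = dy/dx via the chain rule.

With F(x, y) equal to the left-hand side minus the right, differentiate F term by term:
  d/dx[-9x] = -9
  d/dx[e^(x + y)] = (y' + 1)·e^(x + y)
  d/dx[-5] = 0
Adding these up, d/dx[F] = 0 becomes
  (e^(x + y) - 9) + (e^(x + y))·y' = 0,
so isolating y',
  dy/dx = -(e^(x + y) - 9)/(e^(x + y)) = 9e^(-x - y) - 1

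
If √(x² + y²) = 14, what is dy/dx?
Take d/dx of both sides. Since y is implicitly a function of x, the chain rule attaches a y' = dy/dx factor whenever we differentiate through y.

Set F(x, y) = (left side) − (right side), so the curve is F = 0. Differentiating each term of F:
  d/dx[√(x^2 + y^2)] = (x + y·y')/√(x^2 + y^2)
  d/dx[-14] = 0

Collecting, the y'-free part is the partial derivative in x and the y' coefficient is the partial derivative in y:
  ∂F/∂x = x/√(x^2 + y^2)
  ∂F/∂y = y/√(x^2 + y^2)

so d/dx[F(x, y(x))] = ∂F/∂x + (∂F/∂y)·y' = 0. Rearranging,
  dy/dx = -(∂F/∂x)/(∂F/∂y) = -(x/√(x^2 + y^2))/(y/√(x^2 + y^2)) = -x/y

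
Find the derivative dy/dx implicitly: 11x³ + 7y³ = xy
Differentiate the relation implicitly: treat y = y(x) and apply the chain rule, so every y-derivative picks up a y' = dy/dx factor.

With everything moved to the left-hand side, differentiate term by term:
  d/dx[11x^3] = 33x^2
  d/dx[-xy] = -x·y' - y
  d/dx[7y^3] = 21y^2·y'

Separating the contributions that come from x directly and those that come through y:
  without y':      33x^2 - y
  multiplying y':  -x + 21y^2

so (33x^2 - y) + (-x + 21y^2)·y' = 0, and therefore
  dy/dx = -(33x^2 - y)/(-x + 21y^2) = (33x^2 - y)/(x - 21y^2)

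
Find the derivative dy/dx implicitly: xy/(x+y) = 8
Differentiate the relation implicitly: treat y = y(x) and apply the chain rule, so every y-derivative picks up a y' = dy/dx factor.

With everything moved to the left-hand side, differentiate term by term:
  d/dx[xy/(x + y)] = xy(-y' - 1)/(x + y)^2 + x·y'/(x + y) + y/(x + y)
  d/dx[-8] = 0

Separating the contributions that come from x directly and those that come through y:
  without y':      -xy/(x + y)^2 + y/(x + y)
  multiplying y':  -xy/(x + y)^2 + x/(x + y)

so (-xy/(x + y)^2 + y/(x + y)) + (-xy/(x + y)^2 + x/(x + y))·y' = 0, and therefore
  dy/dx = -(-xy/(x + y)^2 + y/(x + y))/(-xy/(x + y)^2 + x/(x + y))
        = -(y^2/(x + y)^2)/(x^2/(x + y)^2) = -y^2/x^2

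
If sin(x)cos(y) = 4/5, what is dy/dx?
Apply d/dx to both sides, remembering that y depends on x. Each occurrence of y therefore brings in a y' = dy/dx via the chain rule.

With F(x, y) equal to the left-hand side minus the right, differentiate F term by term:
  d/dx[sin(x)·cos(y)] = -y'·sin(x)·sin(y) + cos(x)·cos(y)
  d/dx[-4/5] = 0
Adding these up, d/dx[F] = 0 becomes
  (cos(x)·cos(y)) + (-sin(x)·sin(y))·y' = 0,
so isolating y',
  dy/dx = -(cos(x)·cos(y))/(-sin(x)·sin(y)) = 1/(tan(x)·tan(y))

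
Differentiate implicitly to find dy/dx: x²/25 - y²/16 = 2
Take d/dx of both sides. Since y is implicitly a function of x, the chain rule attaches a y' = dy/dx factor whenever we differentiate through y.

Set F(x, y) = (left side) − (right side), so the curve is F = 0. Differentiating each term of F:
  d/dx[x^2/25] = 2x/25
  d/dx[-y^2/16] = -y·y'/8
  d/dx[-2] = 0

Collecting, the y'-free part is the partial derivative in x and the y' coefficient is the partial derivative in y:
  ∂F/∂x = 2x/25
  ∂F/∂y = -y/8

so d/dx[F(x, y(x))] = ∂F/∂x + (∂F/∂y)·y' = 0. Rearranging,
  dy/dx = -(∂F/∂x)/(∂F/∂y) = -(2x/25)/(-y/8) = 16x/(25y)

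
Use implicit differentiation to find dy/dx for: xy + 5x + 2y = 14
Take d/dx of both sides. Since y is implicitly a function of x, the chain rule attaches a y' = dy/dx factor whenever we differentiate through y.

Set F(x, y) = (left side) − (right side), so the curve is F = 0. Differentiating each term of F:
  d/dx[xy] = x·y' + y
  d/dx[5x] = 5
  d/dx[2y] = 2·y'
  d/dx[-14] = 0

Collecting, the y'-free part is the partial derivative in x and the y' coefficient is the partial derivative in y:
  ∂F/∂x = y + 5
  ∂F/∂y = x + 2

so d/dx[F(x, y(x))] = ∂F/∂x + (∂F/∂y)·y' = 0. Rearranging,
  dy/dx = -(∂F/∂x)/(∂F/∂y) = -(y + 5)/(x + 2) = (-y - 5)/(x + 2)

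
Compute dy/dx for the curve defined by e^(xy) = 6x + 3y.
Take d/dx of both sides. Since y is implicitly a function of x, the chain rule attaches a y' = dy/dx factor whenever we differentiate through y.

Set F(x, y) = (left side) − (right side), so the curve is F = 0. Differentiating each term of F:
  d/dx[-6x] = -6
  d/dx[-3y] = -3·y'
  d/dx[e^(xy)] = (x·y' + y)·e^(xy)

Collecting, the y'-free part is the partial derivative in x and the y' coefficient is the partial derivative in y:
  ∂F/∂x = y·e^(xy) - 6
  ∂F/∂y = x·e^(xy) - 3

so d/dx[F(x, y(x))] = ∂F/∂x + (∂F/∂y)·y' = 0. Rearranging,
  dy/dx = -(∂F/∂x)/(∂F/∂y) = -(y·e^(xy) - 6)/(x·e^(xy) - 3) = (-y·e^(xy) + 6)/(x·e^(xy) - 3)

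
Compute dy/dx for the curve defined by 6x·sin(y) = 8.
Apply d/dx to both sides, remembering that y depends on x. Each occurrence of y therefore brings in a y' = dy/dx via the chain rule.

With F(x, y) equal to the left-hand side minus the right, differentiate F term by term:
  d/dx[6x·sin(y)] = 6x·y'·cos(y) + 6sin(y)
  d/dx[-8] = 0
Adding these up, d/dx[F] = 0 becomes
  (6sin(y)) + (6x·cos(y))·y' = 0,
so isolating y',
  dy/dx = -(6sin(y))/(6x·cos(y)) = -tan(y)/x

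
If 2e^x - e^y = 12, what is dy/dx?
Differentiate both sides with respect to x, treating y as y(x). By the chain rule, any term containing y contributes a factor of y' = dy/dx when we differentiate it.

Move every term to one side and write the relation as F(x, y) = 0. Term by term,
  d/dx[2e^(x)] = 2e^(x)
  d/dx[-e^(y)] = -y'·e^(y)
  d/dx[-12] = 0

The pieces without y' make up ∂F/∂x and the coefficient of y' is ∂F/∂y:
  ∂F/∂x = 2e^(x),
  ∂F/∂y = -e^(y).

Since d/dx[F] = ∂F/∂x + (∂F/∂y)·y' = 0, solve for y':
  (∂F/∂y)·y' = -∂F/∂x
  dy/dx = -(∂F/∂x)/(∂F/∂y) = -(2e^(x))/(-e^(y)) = 2e^(x - y)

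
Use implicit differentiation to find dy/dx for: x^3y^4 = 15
Apply d/dx to both sides, remembering that y depends on x. Each occurrence of y therefore brings in a y' = dy/dx via the chain rule.

With F(x, y) equal to the left-hand side minus the right, differentiate F term by term:
  d/dx[x^3y^4] = 4x^3y^3·y' + 3x^2y^4
  d/dx[-15] = 0
Adding these up, d/dx[F] = 0 becomes
  (3x^2y^4) + (4x^3y^3)·y' = 0,
so isolating y',
  dy/dx = -(3x^2y^4)/(4x^3y^3) = -3y/(4x)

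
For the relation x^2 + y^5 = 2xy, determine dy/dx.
Apply d/dx to both sides, remembering that y depends on x. Each occurrence of y therefore brings in a y' = dy/dx via the chain rule.

With F(x, y) equal to the left-hand side minus the right, differentiate F term by term:
  d/dx[x^2] = 2x
  d/dx[-2xy] = -2x·y' - 2y
  d/dx[y^5] = 5y^4·y'
Adding these up, d/dx[F] = 0 becomes
  (2x - 2y) + (-2x + 5y^4)·y' = 0,
so isolating y',
  dy/dx = -(2x - 2y)/(-2x + 5y^4) = 2(x - y)/(2x - 5y^4)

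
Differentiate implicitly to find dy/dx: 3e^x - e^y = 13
Take d/dx of both sides. Since y is implicitly a function of x, the chain rule attaches a y' = dy/dx factor whenever we differentiate through y.

Set F(x, y) = (left side) − (right side), so the curve is F = 0. Differentiating each term of F:
  d/dx[3e^(x)] = 3e^(x)
  d/dx[-e^(y)] = -y'·e^(y)
  d/dx[-13] = 0

Collecting, the y'-free part is the partial derivative in x and the y' coefficient is the partial derivative in y:
  ∂F/∂x = 3e^(x)
  ∂F/∂y = -e^(y)

so d/dx[F(x, y(x))] = ∂F/∂x + (∂F/∂y)·y' = 0. Rearranging,
  dy/dx = -(∂F/∂x)/(∂F/∂y) = -(3e^(x))/(-e^(y)) = 3e^(x - y)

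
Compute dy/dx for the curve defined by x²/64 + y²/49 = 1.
Differentiate the relation implicitly: treat y = y(x) and apply the chain rule, so every y-derivative picks up a y' = dy/dx factor.

With everything moved to the left-hand side, differentiate term by term:
  d/dx[x^2/64] = x/32
  d/dx[y^2/49] = 2y·y'/49
  d/dx[-1] = 0

Separating the contributions that come from x directly and those that come through y:
  without y':      x/32
  multiplying y':  2y/49

so (x/32) + (2y/49)·y' = 0, and therefore
  dy/dx = -(x/32)/(2y/49) = -49x/(64y)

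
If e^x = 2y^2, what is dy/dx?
Take d/dx of both sides. Since y is implicitly a function of x, the chain rule attaches a y' = dy/dx factor whenever we differentiate through y.

Set F(x, y) = (left side) − (right side), so the curve is F = 0. Differentiating each term of F:
  d/dx[-2y^2] = -4y·y'
  d/dx[e^(x)] = e^(x)

Collecting, the y'-free part is the partial derivative in x and the y' coefficient is the partial derivative in y:
  ∂F/∂x = e^(x)
  ∂F/∂y = -4y

so d/dx[F(x, y(x))] = ∂F/∂x + (∂F/∂y)·y' = 0. Rearranging,
  dy/dx = -(∂F/∂x)/(∂F/∂y) = -(e^(x))/(-4y) = e^(x)/(4y)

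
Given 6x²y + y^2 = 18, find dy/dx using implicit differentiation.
Take d/dx of both sides. Since y is implicitly a function of x, the chain rule attaches a y' = dy/dx factor whenever we differentiate through y.

Set F(x, y) = (left side) − (right side), so the curve is F = 0. Differentiating each term of F:
  d/dx[6x^2y] = 6x^2·y' + 12xy
  d/dx[y^2] = 2y·y'
  d/dx[-18] = 0

Collecting, the y'-free part is the partial derivative in x and the y' coefficient is the partial derivative in y:
  ∂F/∂x = 12xy
  ∂F/∂y = 6x^2 + 2y

so d/dx[F(x, y(x))] = ∂F/∂x + (∂F/∂y)·y' = 0. Rearranging,
  dy/dx = -(∂F/∂x)/(∂F/∂y) = -(12xy)/(6x^2 + 2y) = -6xy/(3x^2 + y)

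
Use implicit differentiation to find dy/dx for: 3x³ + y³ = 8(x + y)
Differentiate the relation implicitly: treat y = y(x) and apply the chain rule, so every y-derivative picks up a y' = dy/dx factor.

With everything moved to the left-hand side, differentiate term by term:
  d/dx[3x^3] = 9x^2
  d/dx[-8x] = -8
  d/dx[y^3] = 3y^2·y'
  d/dx[-8y] = -8·y'

Separating the contributions that come from x directly and those that come through y:
  without y':      9x^2 - 8
  multiplying y':  3y^2 - 8

so (9x^2 - 8) + (3y^2 - 8)·y' = 0, and therefore
  dy/dx = -(9x^2 - 8)/(3y^2 - 8) = (8 - 9x^2)/(3y^2 - 8)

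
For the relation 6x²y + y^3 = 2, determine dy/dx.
Differentiate the relation implicitly: treat y = y(x) and apply the chain rule, so every y-derivative picks up a y' = dy/dx factor.

With everything moved to the left-hand side, differentiate term by term:
  d/dx[6x^2y] = 6x^2·y' + 12xy
  d/dx[y^3] = 3y^2·y'
  d/dx[-2] = 0

Separating the contributions that come from x directly and those that come through y:
  without y':      12xy
  multiplying y':  6x^2 + 3y^2

so (12xy) + (6x^2 + 3y^2)·y' = 0, and therefore
  dy/dx = -(12xy)/(6x^2 + 3y^2) = -4xy/(2x^2 + y^2)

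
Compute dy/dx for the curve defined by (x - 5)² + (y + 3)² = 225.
Take d/dx of both sides. Since y is implicitly a function of x, the chain rule attaches a y' = dy/dx factor whenever we differentiate through y.

Set F(x, y) = (left side) − (right side), so the curve is F = 0. Differentiating each term of F:
  d/dx[(x - 5)^2] = 2x - 10
  d/dx[(y + 3)^2] = 2·y'(y + 3)
  d/dx[-225] = 0

Collecting, the y'-free part is the partial derivative in x and the y' coefficient is the partial derivative in y:
  ∂F/∂x = 2x - 10
  ∂F/∂y = 2y + 6

so d/dx[F(x, y(x))] = ∂F/∂x + (∂F/∂y)·y' = 0. Rearranging,
  dy/dx = -(∂F/∂x)/(∂F/∂y) = -(2x - 10)/(2y + 6) = (5 - x)/(y + 3)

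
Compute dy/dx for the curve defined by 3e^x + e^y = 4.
Take d/dx of both sides. Since y is implicitly a function of x, the chain rule attaches a y' = dy/dx factor whenever we differentiate through y.

Set F(x, y) = (left side) − (right side), so the curve is F = 0. Differentiating each term of F:
  d/dx[3e^(x)] = 3e^(x)
  d/dx[e^(y)] = y'·e^(y)
  d/dx[-4] = 0

Collecting, the y'-free part is the partial derivative in x and the y' coefficient is the partial derivative in y:
  ∂F/∂x = 3e^(x)
  ∂F/∂y = e^(y)

so d/dx[F(x, y(x))] = ∂F/∂x + (∂F/∂y)·y' = 0. Rearranging,
  dy/dx = -(∂F/∂x)/(∂F/∂y) = -(3e^(x))/(e^(y)) = -3e^(x - y)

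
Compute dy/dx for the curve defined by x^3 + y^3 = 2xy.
Take d/dx of both sides. Since y is implicitly a function of x, the chain rule attaches a y' = dy/dx factor whenever we differentiate through y.

Set F(x, y) = (left side) − (right side), so the curve is F = 0. Differentiating each term of F:
  d/dx[x^3] = 3x^2
  d/dx[-2xy] = -2x·y' - 2y
  d/dx[y^3] = 3y^2·y'

Collecting, the y'-free part is the partial derivative in x and the y' coefficient is the partial derivative in y:
  ∂F/∂x = 3x^2 - 2y
  ∂F/∂y = -2x + 3y^2

so d/dx[F(x, y(x))] = ∂F/∂x + (∂F/∂y)·y' = 0. Rearranging,
  dy/dx = -(∂F/∂x)/(∂F/∂y) = -(3x^2 - 2y)/(-2x + 3y^2) = (3x^2 - 2y)/(2x - 3y^2)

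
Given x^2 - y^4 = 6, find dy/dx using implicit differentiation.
Apply d/dx to both sides, remembering that y depends on x. Each occurrence of y therefore brings in a y' = dy/dx via the chain rule.

With F(x, y) equal to the left-hand side minus the right, differentiate F term by term:
  d/dx[x^2] = 2x
  d/dx[-y^4] = -4y^3·y'
  d/dx[-6] = 0
Adding these up, d/dx[F] = 0 becomes
  (2x) + (-4y^3)·y' = 0,
so isolating y',
  dy/dx = -(2x)/(-4y^3) = x/(2y^3)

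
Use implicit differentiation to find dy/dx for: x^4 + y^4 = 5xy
Take d/dx of both sides. Since y is implicitly a function of x, the chain rule attaches a y' = dy/dx factor whenever we differentiate through y.

Set F(x, y) = (left side) − (right side), so the curve is F = 0. Differentiating each term of F:
  d/dx[x^4] = 4x^3
  d/dx[-5xy] = -5x·y' - 5y
  d/dx[y^4] = 4y^3·y'

Collecting, the y'-free part is the partial derivative in x and the y' coefficient is the partial derivative in y:
  ∂F/∂x = 4x^3 - 5y
  ∂F/∂y = -5x + 4y^3

so d/dx[F(x, y(x))] = ∂F/∂x + (∂F/∂y)·y' = 0. Rearranging,
  dy/dx = -(∂F/∂x)/(∂F/∂y) = -(4x^3 - 5y)/(-5x + 4y^3) = (4x^3 - 5y)/(5x - 4y^3)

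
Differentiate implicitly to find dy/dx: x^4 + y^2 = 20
Differentiate both sides with respect to x, treating y as y(x). By the chain rule, any term containing y contributes a factor of y' = dy/dx when we differentiate it.

Move every term to one side and write the relation as F(x, y) = 0. Term by term,
  d/dx[x^4] = 4x^3
  d/dx[y^2] = 2y·y'
  d/dx[-20] = 0

The pieces without y' make up ∂F/∂x and the coefficient of y' is ∂F/∂y:
  ∂F/∂x = 4x^3,
  ∂F/∂y = 2y.

Since d/dx[F] = ∂F/∂x + (∂F/∂y)·y' = 0, solve for y':
  (∂F/∂y)·y' = -∂F/∂x
  dy/dx = -(∂F/∂x)/(∂F/∂y) = -(4x^3)/(2y) = -2x^3/y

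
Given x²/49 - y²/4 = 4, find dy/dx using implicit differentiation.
Apply d/dx to both sides, remembering that y depends on x. Each occurrence of y therefore brings in a y' = dy/dx via the chain rule.

With F(x, y) equal to the left-hand side minus the right, differentiate F term by term:
  d/dx[x^2/49] = 2x/49
  d/dx[-y^2/4] = -y·y'/2
  d/dx[-4] = 0
Adding these up, d/dx[F] = 0 becomes
  (2x/49) + (-y/2)·y' = 0,
so isolating y',
  dy/dx = -(2x/49)/(-y/2) = 4x/(49y)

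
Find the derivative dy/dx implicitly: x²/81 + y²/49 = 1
Take d/dx of both sides. Since y is implicitly a function of x, the chain rule attaches a y' = dy/dx factor whenever we differentiate through y.

Set F(x, y) = (left side) − (right side), so the curve is F = 0. Differentiating each term of F:
  d/dx[x^2/81] = 2x/81
  d/dx[y^2/49] = 2y·y'/49
  d/dx[-1] = 0

Collecting, the y'-free part is the partial derivative in x and the y' coefficient is the partial derivative in y:
  ∂F/∂x = 2x/81
  ∂F/∂y = 2y/49

so d/dx[F(x, y(x))] = ∂F/∂x + (∂F/∂y)·y' = 0. Rearranging,
  dy/dx = -(∂F/∂x)/(∂F/∂y) = -(2x/81)/(2y/49) = -49x/(81y)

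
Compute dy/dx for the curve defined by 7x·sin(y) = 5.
Take d/dx of both sides. Since y is implicitly a function of x, the chain rule attaches a y' = dy/dx factor whenever we differentiate through y.

Set F(x, y) = (left side) − (right side), so the curve is F = 0. Differentiating each term of F:
  d/dx[7x·sin(y)] = 7x·y'·cos(y) + 7sin(y)
  d/dx[-5] = 0

Collecting, the y'-free part is the partial derivative in x and the y' coefficient is the partial derivative in y:
  ∂F/∂x = 7sin(y)
  ∂F/∂y = 7x·cos(y)

so d/dx[F(x, y(x))] = ∂F/∂x + (∂F/∂y)·y' = 0. Rearranging,
  dy/dx = -(∂F/∂x)/(∂F/∂y) = -(7sin(y))/(7x·cos(y)) = -tan(y)/x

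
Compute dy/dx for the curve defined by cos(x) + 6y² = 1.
Differentiate the relation implicitly: treat y = y(x) and apply the chain rule, so every y-derivative picks up a y' = dy/dx factor.

With everything moved to the left-hand side, differentiate term by term:
  d/dx[6y^2] = 12y·y'
  d/dx[cos(x)] = -sin(x)
  d/dx[-1] = 0

Separating the contributions that come from x directly and those that come through y:
  without y':      -sin(x)
  multiplying y':  12y

so (-sin(x)) + (12y)·y' = 0, and therefore
  dy/dx = -(-sin(x))/(12y) = sin(x)/(12y)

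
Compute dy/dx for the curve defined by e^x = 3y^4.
Apply d/dx to both sides, remembering that y depends on x. Each occurrence of y therefore brings in a y' = dy/dx via the chain rule.

With F(x, y) equal to the left-hand side minus the right, differentiate F term by term:
  d/dx[-3y^4] = -12y^3·y'
  d/dx[e^(x)] = e^(x)
Adding these up, d/dx[F] = 0 becomes
  (e^(x)) + (-12y^3)·y' = 0,
so isolating y',
  dy/dx = -(e^(x))/(-12y^3) = e^(x)/(12y^3)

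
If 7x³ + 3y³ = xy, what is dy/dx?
Apply d/dx to both sides, remembering that y depends on x. Each occurrence of y therefore brings in a y' = dy/dx via the chain rule.

With F(x, y) equal to the left-hand side minus the right, differentiate F term by term:
  d/dx[7x^3] = 21x^2
  d/dx[-xy] = -x·y' - y
  d/dx[3y^3] = 9y^2·y'
Adding these up, d/dx[F] = 0 becomes
  (21x^2 - y) + (-x + 9y^2)·y' = 0,
so isolating y',
  dy/dx = -(21x^2 - y)/(-x + 9y^2) = (21x^2 - y)/(x - 9y^2)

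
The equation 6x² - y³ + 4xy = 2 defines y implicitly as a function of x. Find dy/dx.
Take d/dx of both sides. Since y is implicitly a function of x, the chain rule attaches a y' = dy/dx factor whenever we differentiate through y.

Set F(x, y) = (left side) − (right side), so the curve is F = 0. Differentiating each term of F:
  d/dx[6x^2] = 12x
  d/dx[4xy] = 4x·y' + 4y
  d/dx[-y^3] = -3y^2·y'
  d/dx[-2] = 0

Collecting, the y'-free part is the partial derivative in x and the y' coefficient is the partial derivative in y:
  ∂F/∂x = 12x + 4y
  ∂F/∂y = 4x - 3y^2

so d/dx[F(x, y(x))] = ∂F/∂x + (∂F/∂y)·y' = 0. Rearranging,
  dy/dx = -(∂F/∂x)/(∂F/∂y) = -(12x + 4y)/(4x - 3y^2) = 4(-3x - y)/(4x - 3y^2)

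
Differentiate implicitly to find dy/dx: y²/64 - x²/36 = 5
Differentiate the relation implicitly: treat y = y(x) and apply the chain rule, so every y-derivative picks up a y' = dy/dx factor.

With everything moved to the left-hand side, differentiate term by term:
  d/dx[-x^2/36] = -x/18
  d/dx[y^2/64] = y·y'/32
  d/dx[-5] = 0

Separating the contributions that come from x directly and those that come through y:
  without y':      -x/18
  multiplying y':  y/32

so (-x/18) + (y/32)·y' = 0, and therefore
  dy/dx = -(-x/18)/(y/32) = 16x/(9y)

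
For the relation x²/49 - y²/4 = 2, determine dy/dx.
Take d/dx of both sides. Since y is implicitly a function of x, the chain rule attaches a y' = dy/dx factor whenever we differentiate through y.

Set F(x, y) = (left side) − (right side), so the curve is F = 0. Differentiating each term of F:
  d/dx[x^2/49] = 2x/49
  d/dx[-y^2/4] = -y·y'/2
  d/dx[-2] = 0

Collecting, the y'-free part is the partial derivative in x and the y' coefficient is the partial derivative in y:
  ∂F/∂x = 2x/49
  ∂F/∂y = -y/2

so d/dx[F(x, y(x))] = ∂F/∂x + (∂F/∂y)·y' = 0. Rearranging,
  dy/dx = -(∂F/∂x)/(∂F/∂y) = -(2x/49)/(-y/2) = 4x/(49y)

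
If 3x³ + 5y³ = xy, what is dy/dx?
Differentiate the relation implicitly: treat y = y(x) and apply the chain rule, so every y-derivative picks up a y' = dy/dx factor.

With everything moved to the left-hand side, differentiate term by term:
  d/dx[3x^3] = 9x^2
  d/dx[-xy] = -x·y' - y
  d/dx[5y^3] = 15y^2·y'

Separating the contributions that come from x directly and those that come through y:
  without y':      9x^2 - y
  multiplying y':  -x + 15y^2

so (9x^2 - y) + (-x + 15y^2)·y' = 0, and therefore
  dy/dx = -(9x^2 - y)/(-x + 15y^2) = (9x^2 - y)/(x - 15y^2)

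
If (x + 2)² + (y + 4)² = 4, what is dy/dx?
Differentiate the relation implicitly: treat y = y(x) and apply the chain rule, so every y-derivative picks up a y' = dy/dx factor.

With everything moved to the left-hand side, differentiate term by term:
  d/dx[(x + 2)^2] = 2x + 4
  d/dx[(y + 4)^2] = 2·y'(y + 4)
  d/dx[-4] = 0

Separating the contributions that come from x directly and those that come through y:
  without y':      2x + 4
  multiplying y':  2y + 8

so (2x + 4) + (2y + 8)·y' = 0, and therefore
  dy/dx = -(2x + 4)/(2y + 8) = (-x - 2)/(y + 4)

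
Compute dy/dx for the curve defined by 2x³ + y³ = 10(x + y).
Differentiate both sides with respect to x, treating y as y(x). By the chain rule, any term containing y contributes a factor of y' = dy/dx when we differentiate it.

Move every term to one side and write the relation as F(x, y) = 0. Term by term,
  d/dx[2x^3] = 6x^2
  d/dx[-10x] = -10
  d/dx[y^3] = 3y^2·y'
  d/dx[-10y] = -10·y'

The pieces without y' make up ∂F/∂x and the coefficient of y' is ∂F/∂y:
  ∂F/∂x = 6x^2 - 10,
  ∂F/∂y = 3y^2 - 10.

Since d/dx[F] = ∂F/∂x + (∂F/∂y)·y' = 0, solve for y':
  (∂F/∂y)·y' = -∂F/∂x
  dy/dx = -(∂F/∂x)/(∂F/∂y) = -(6x^2 - 10)/(3y^2 - 10) = 2(5 - 3x^2)/(3y^2 - 10)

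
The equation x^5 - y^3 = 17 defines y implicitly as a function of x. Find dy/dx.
Differentiate both sides with respect to x, treating y as y(x). By the chain rule, any term containing y contributes a factor of y' = dy/dx when we differentiate it.

Move every term to one side and write the relation as F(x, y) = 0. Term by term,
  d/dx[x^5] = 5x^4
  d/dx[-y^3] = -3y^2·y'
  d/dx[-17] = 0

The pieces without y' make up ∂F/∂x and the coefficient of y' is ∂F/∂y:
  ∂F/∂x = 5x^4,
  ∂F/∂y = -3y^2.

Since d/dx[F] = ∂F/∂x + (∂F/∂y)·y' = 0, solve for y':
  (∂F/∂y)·y' = -∂F/∂x
  dy/dx = -(∂F/∂x)/(∂F/∂y) = -(5x^4)/(-3y^2) = 5x^4/(3y^2)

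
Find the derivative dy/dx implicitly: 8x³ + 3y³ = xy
Differentiate the relation implicitly: treat y = y(x) and apply the chain rule, so every y-derivative picks up a y' = dy/dx factor.

With everything moved to the left-hand side, differentiate term by term:
  d/dx[8x^3] = 24x^2
  d/dx[-xy] = -x·y' - y
  d/dx[3y^3] = 9y^2·y'

Separating the contributions that come from x directly and those that come through y:
  without y':      24x^2 - y
  multiplying y':  -x + 9y^2

so (24x^2 - y) + (-x + 9y^2)·y' = 0, and therefore
  dy/dx = -(24x^2 - y)/(-x + 9y^2) = (24x^2 - y)/(x - 9y^2)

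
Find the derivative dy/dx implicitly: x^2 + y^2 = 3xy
Differentiate both sides with respect to x, treating y as y(x). By the chain rule, any term containing y contributes a factor of y' = dy/dx when we differentiate it.

Move every term to one side and write the relation as F(x, y) = 0. Term by term,
  d/dx[x^2] = 2x
  d/dx[-3xy] = -3x·y' - 3y
  d/dx[y^2] = 2y·y'

The pieces without y' make up ∂F/∂x and the coefficient of y' is ∂F/∂y:
  ∂F/∂x = 2x - 3y,
  ∂F/∂y = -3x + 2y.

Since d/dx[F] = ∂F/∂x + (∂F/∂y)·y' = 0, solve for y':
  (∂F/∂y)·y' = -∂F/∂x
  dy/dx = -(∂F/∂x)/(∂F/∂y) = -(2x - 3y)/(-3x + 2y) = (2x - 3y)/(3x - 2y)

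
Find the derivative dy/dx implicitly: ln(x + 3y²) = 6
Differentiate both sides with respect to x, treating y as y(x). By the chain rule, any term containing y contributes a factor of y' = dy/dx when we differentiate it.

Move every term to one side and write the relation as F(x, y) = 0. Term by term,
  d/dx[ln(x + 3y^2)] = (6y·y' + 1)/(x + 3y^2)
  d/dx[-6] = 0

The pieces without y' make up ∂F/∂x and the coefficient of y' is ∂F/∂y:
  ∂F/∂x = 1/(x + 3y^2),
  ∂F/∂y = 6y/(x + 3y^2).

Since d/dx[F] = ∂F/∂x + (∂F/∂y)·y' = 0, solve for y':
  (∂F/∂y)·y' = -∂F/∂x
  dy/dx = -(∂F/∂x)/(∂F/∂y) = -(1/(x + 3y^2))/(6y/(x + 3y^2)) = -1/(6y)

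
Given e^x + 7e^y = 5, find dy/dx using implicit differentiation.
Apply d/dx to both sides, remembering that y depends on x. Each occurrence of y therefore brings in a y' = dy/dx via the chain rule.

With F(x, y) equal to the left-hand side minus the right, differentiate F term by term:
  d/dx[e^(x)] = e^(x)
  d/dx[7e^(y)] = 7·y'·e^(y)
  d/dx[-5] = 0
Adding these up, d/dx[F] = 0 becomes
  (e^(x)) + (7e^(y))·y' = 0,
so isolating y',
  dy/dx = -(e^(x))/(7e^(y)) = -e^(x - y)/7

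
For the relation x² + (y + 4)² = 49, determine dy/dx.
Take d/dx of both sides. Since y is implicitly a function of x, the chain rule attaches a y' = dy/dx factor whenever we differentiate through y.

Set F(x, y) = (left side) − (right side), so the curve is F = 0. Differentiating each term of F:
  d/dx[x^2] = 2x
  d/dx[(y + 4)^2] = 2·y'(y + 4)
  d/dx[-49] = 0

Collecting, the y'-free part is the partial derivative in x and the y' coefficient is the partial derivative in y:
  ∂F/∂x = 2x
  ∂F/∂y = 2y + 8

so d/dx[F(x, y(x))] = ∂F/∂x + (∂F/∂y)·y' = 0. Rearranging,
  dy/dx = -(∂F/∂x)/(∂F/∂y) = -(2x)/(2y + 8) = -x/(y + 4)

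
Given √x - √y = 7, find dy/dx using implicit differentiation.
Differentiate both sides with respect to x, treating y as y(x). By the chain rule, any term containing y contributes a factor of y' = dy/dx when we differentiate it.

Move every term to one side and write the relation as F(x, y) = 0. Term by term,
  d/dx[√(x)] = 1/(2√(x))
  d/dx[-√(y)] = -y'/(2√(y))
  d/dx[-7] = 0

The pieces without y' make up ∂F/∂x and the coefficient of y' is ∂F/∂y:
  ∂F/∂x = 1/(2√(x)),
  ∂F/∂y = -1/(2√(y)).

Since d/dx[F] = ∂F/∂x + (∂F/∂y)·y' = 0, solve for y':
  (∂F/∂y)·y' = -∂F/∂x
  dy/dx = -(∂F/∂x)/(∂F/∂y) = -(1/(2√(x)))/(-1/(2√(y))) = √(y)/√(x)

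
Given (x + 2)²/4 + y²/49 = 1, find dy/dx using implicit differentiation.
Take d/dx of both sides. Since y is implicitly a function of x, the chain rule attaches a y' = dy/dx factor whenever we differentiate through y.

Set F(x, y) = (left side) − (right side), so the curve is F = 0. Differentiating each term of F:
  d/dx[y^2/49] = 2y·y'/49
  d/dx[(x + 2)^2/4] = x/2 + 1
  d/dx[-1] = 0

Collecting, the y'-free part is the partial derivative in x and the y' coefficient is the partial derivative in y:
  ∂F/∂x = x/2 + 1
  ∂F/∂y = 2y/49

so d/dx[F(x, y(x))] = ∂F/∂x + (∂F/∂y)·y' = 0. Rearranging,
  dy/dx = -(∂F/∂x)/(∂F/∂y) = -(x/2 + 1)/(2y/49)
        = -((x + 2)/2)/(2y/49) = 49(-x - 2)/(4y)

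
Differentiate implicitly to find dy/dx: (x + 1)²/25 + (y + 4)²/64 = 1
Apply d/dx to both sides, remembering that y depends on x. Each occurrence of y therefore brings in a y' = dy/dx via the chain rule.

With F(x, y) equal to the left-hand side minus the right, differentiate F term by term:
  d/dx[(x + 1)^2/25] = 2x/25 + 2/25
  d/dx[(y + 4)^2/64] = y'(y + 4)/32
  d/dx[-1] = 0
Adding these up, d/dx[F] = 0 becomes
  (2x/25 + 2/25) + (y/32 + 1/8)·y' = 0,
so isolating y',
  dy/dx = -(2x/25 + 2/25)/(y/32 + 1/8)
        = -(2(x + 1)/25)/((y + 4)/32) = 64(-x - 1)/(25(y + 4))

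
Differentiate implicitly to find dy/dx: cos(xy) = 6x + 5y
Differentiate the relation implicitly: treat y = y(x) and apply the chain rule, so every y-derivative picks up a y' = dy/dx factor.

With everything moved to the left-hand side, differentiate term by term:
  d/dx[-6x] = -6
  d/dx[-5y] = -5·y'
  d/dx[cos(xy)] = -(x·y' + y)·sin(xy)

Separating the contributions that come from x directly and those that come through y:
  without y':      -y·sin(xy) - 6
  multiplying y':  -x·sin(xy) - 5

so (-y·sin(xy) - 6) + (-x·sin(xy) - 5)·y' = 0, and therefore
  dy/dx = -(-y·sin(xy) - 6)/(-x·sin(xy) - 5) = -(y·sin(xy) + 6)/(x·sin(xy) + 5)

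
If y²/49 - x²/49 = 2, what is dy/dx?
Take d/dx of both sides. Since y is implicitly a function of x, the chain rule attaches a y' = dy/dx factor whenever we differentiate through y.

Set F(x, y) = (left side) − (right side), so the curve is F = 0. Differentiating each term of F:
  d/dx[-x^2/49] = -2x/49
  d/dx[y^2/49] = 2y·y'/49
  d/dx[-2] = 0

Collecting, the y'-free part is the partial derivative in x and the y' coefficient is the partial derivative in y:
  ∂F/∂x = -2x/49
  ∂F/∂y = 2y/49

so d/dx[F(x, y(x))] = ∂F/∂x + (∂F/∂y)·y' = 0. Rearranging,
  dy/dx = -(∂F/∂x)/(∂F/∂y) = -(-2x/49)/(2y/49) = x/y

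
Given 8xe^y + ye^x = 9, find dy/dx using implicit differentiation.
Take d/dx of both sides. Since y is implicitly a function of x, the chain rule attaches a y' = dy/dx factor whenever we differentiate through y.

Set F(x, y) = (left side) − (right side), so the curve is F = 0. Differentiating each term of F:
  d/dx[8x·e^(y)] = 8x·y'·e^(y) + 8e^(y)
  d/dx[y·e^(x)] = y·e^(x) + y'·e^(x)
  d/dx[-9] = 0

Collecting, the y'-free part is the partial derivative in x and the y' coefficient is the partial derivative in y:
  ∂F/∂x = y·e^(x) + 8e^(y)
  ∂F/∂y = 8x·e^(y) + e^(x)

so d/dx[F(x, y(x))] = ∂F/∂x + (∂F/∂y)·y' = 0. Rearranging,
  dy/dx = -(∂F/∂x)/(∂F/∂y) = -(y·e^(x) + 8e^(y))/(8x·e^(y) + e^(x)) = (-y·e^(x) - 8e^(y))/(8x·e^(y) + e^(x))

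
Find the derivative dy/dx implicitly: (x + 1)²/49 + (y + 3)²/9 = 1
Differentiate the relation implicitly: treat y = y(x) and apply the chain rule, so every y-derivative picks up a y' = dy/dx factor.

With everything moved to the left-hand side, differentiate term by term:
  d/dx[(x + 1)^2/49] = 2x/49 + 2/49
  d/dx[(y + 3)^2/9] = 2·y'(y + 3)/9
  d/dx[-1] = 0

Separating the contributions that come from x directly and those that come through y:
  without y':      2x/49 + 2/49
  multiplying y':  2y/9 + 2/3

so (2x/49 + 2/49) + (2y/9 + 2/3)·y' = 0, and therefore
  dy/dx = -(2x/49 + 2/49)/(2y/9 + 2/3)
        = -(2(x + 1)/49)/(2(y + 3)/9) = 9(-x - 1)/(49(y + 3))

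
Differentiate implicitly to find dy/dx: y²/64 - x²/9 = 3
Apply d/dx to both sides, remembering that y depends on x. Each occurrence of y therefore brings in a y' = dy/dx via the chain rule.

With F(x, y) equal to the left-hand side minus the right, differentiate F term by term:
  d/dx[-x^2/9] = -2x/9
  d/dx[y^2/64] = y·y'/32
  d/dx[-3] = 0
Adding these up, d/dx[F] = 0 becomes
  (-2x/9) + (y/32)·y' = 0,
so isolating y',
  dy/dx = -(-2x/9)/(y/32) = 64x/(9y)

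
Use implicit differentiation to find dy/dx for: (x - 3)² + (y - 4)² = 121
Differentiate the relation implicitly: treat y = y(x) and apply the chain rule, so every y-derivative picks up a y' = dy/dx factor.

With everything moved to the left-hand side, differentiate term by term:
  d/dx[(x - 3)^2] = 2x - 6
  d/dx[(y - 4)^2] = 2·y'(y - 4)
  d/dx[-121] = 0

Separating the contributions that come from x directly and those that come through y:
  without y':      2x - 6
  multiplying y':  2y - 8

so (2x - 6) + (2y - 8)·y' = 0, and therefore
  dy/dx = -(2x - 6)/(2y - 8) = (3 - x)/(y - 4)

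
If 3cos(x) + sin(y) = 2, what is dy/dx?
Apply d/dx to both sides, remembering that y depends on x. Each occurrence of y therefore brings in a y' = dy/dx via the chain rule.

With F(x, y) equal to the left-hand side minus the right, differentiate F term by term:
  d/dx[sin(y)] = y'·cos(y)
  d/dx[3cos(x)] = -3sin(x)
  d/dx[-2] = 0
Adding these up, d/dx[F] = 0 becomes
  (-3sin(x)) + (cos(y))·y' = 0,
so isolating y',
  dy/dx = -(-3sin(x))/(cos(y)) = 3sin(x)/cos(y)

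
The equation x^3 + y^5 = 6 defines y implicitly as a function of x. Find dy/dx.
Apply d/dx to both sides, remembering that y depends on x. Each occurrence of y therefore brings in a y' = dy/dx via the chain rule.

With F(x, y) equal to the left-hand side minus the right, differentiate F term by term:
  d/dx[x^3] = 3x^2
  d/dx[y^5] = 5y^4·y'
  d/dx[-6] = 0
Adding these up, d/dx[F] = 0 becomes
  (3x^2) + (5y^4)·y' = 0,
so isolating y',
  dy/dx = -(3x^2)/(5y^4) = -3x^2/(5y^4)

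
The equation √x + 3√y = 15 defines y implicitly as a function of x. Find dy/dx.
Take d/dx of both sides. Since y is implicitly a function of x, the chain rule attaches a y' = dy/dx factor whenever we differentiate through y.

Set F(x, y) = (left side) − (right side), so the curve is F = 0. Differentiating each term of F:
  d/dx[√(x)] = 1/(2√(x))
  d/dx[3√(y)] = 3·y'/(2√(y))
  d/dx[-15] = 0

Collecting, the y'-free part is the partial derivative in x and the y' coefficient is the partial derivative in y:
  ∂F/∂x = 1/(2√(x))
  ∂F/∂y = 3/(2√(y))

so d/dx[F(x, y(x))] = ∂F/∂x + (∂F/∂y)·y' = 0. Rearranging,
  dy/dx = -(∂F/∂x)/(∂F/∂y) = -(1/(2√(x)))/(3/(2√(y))) = -√(y)/(3√(x))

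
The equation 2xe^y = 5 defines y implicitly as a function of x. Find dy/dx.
Take d/dx of both sides. Since y is implicitly a function of x, the chain rule attaches a y' = dy/dx factor whenever we differentiate through y.

Set F(x, y) = (left side) − (right side), so the curve is F = 0. Differentiating each term of F:
  d/dx[2x·e^(y)] = 2x·y'·e^(y) + 2e^(y)
  d/dx[-5] = 0

Collecting, the y'-free part is the partial derivative in x and the y' coefficient is the partial derivative in y:
  ∂F/∂x = 2e^(y)
  ∂F/∂y = 2x·e^(y)

so d/dx[F(x, y(x))] = ∂F/∂x + (∂F/∂y)·y' = 0. Rearranging,
  dy/dx = -(∂F/∂x)/(∂F/∂y) = -(2e^(y))/(2x·e^(y)) = -1/x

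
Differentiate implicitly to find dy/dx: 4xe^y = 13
Take d/dx of both sides. Since y is implicitly a function of x, the chain rule attaches a y' = dy/dx factor whenever we differentiate through y.

Set F(x, y) = (left side) − (right side), so the curve is F = 0. Differentiating each term of F:
  d/dx[4x·e^(y)] = 4x·y'·e^(y) + 4e^(y)
  d/dx[-13] = 0

Collecting, the y'-free part is the partial derivative in x and the y' coefficient is the partial derivative in y:
  ∂F/∂x = 4e^(y)
  ∂F/∂y = 4x·e^(y)

so d/dx[F(x, y(x))] = ∂F/∂x + (∂F/∂y)·y' = 0. Rearranging,
  dy/dx = -(∂F/∂x)/(∂F/∂y) = -(4e^(y))/(4x·e^(y)) = -1/x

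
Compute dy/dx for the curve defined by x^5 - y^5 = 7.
Differentiate both sides with respect to x, treating y as y(x). By the chain rule, any term containing y contributes a factor of y' = dy/dx when we differentiate it.

Move every term to one side and write the relation as F(x, y) = 0. Term by term,
  d/dx[x^5] = 5x^4
  d/dx[-y^5] = -5y^4·y'
  d/dx[-7] = 0

The pieces without y' make up ∂F/∂x and the coefficient of y' is ∂F/∂y:
  ∂F/∂x = 5x^4,
  ∂F/∂y = -5y^4.

Since d/dx[F] = ∂F/∂x + (∂F/∂y)·y' = 0, solve for y':
  (∂F/∂y)·y' = -∂F/∂x
  dy/dx = -(∂F/∂x)/(∂F/∂y) = -(5x^4)/(-5y^4) = x^4/y^4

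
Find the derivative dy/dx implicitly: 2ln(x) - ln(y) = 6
Take d/dx of both sides. Since y is implicitly a function of x, the chain rule attaches a y' = dy/dx factor whenever we differentiate through y.

Set F(x, y) = (left side) − (right side), so the curve is F = 0. Differentiating each term of F:
  d/dx[2ln(x)] = 2/x
  d/dx[-ln(y)] = -y'/y
  d/dx[-6] = 0

Collecting, the y'-free part is the partial derivative in x and the y' coefficient is the partial derivative in y:
  ∂F/∂x = 2/x
  ∂F/∂y = -1/y

so d/dx[F(x, y(x))] = ∂F/∂x + (∂F/∂y)·y' = 0. Rearranging,
  dy/dx = -(∂F/∂x)/(∂F/∂y) = -(2/x)/(-1/y) = 2y/x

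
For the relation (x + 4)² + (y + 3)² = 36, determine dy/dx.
Differentiate the relation implicitly: treat y = y(x) and apply the chain rule, so every y-derivative picks up a y' = dy/dx factor.

With everything moved to the left-hand side, differentiate term by term:
  d/dx[(x + 4)^2] = 2x + 8
  d/dx[(y + 3)^2] = 2·y'(y + 3)
  d/dx[-36] = 0

Separating the contributions that come from x directly and those that come through y:
  without y':      2x + 8
  multiplying y':  2y + 6

so (2x + 8) + (2y + 6)·y' = 0, and therefore
  dy/dx = -(2x + 8)/(2y + 6) = (-x - 4)/(y + 3)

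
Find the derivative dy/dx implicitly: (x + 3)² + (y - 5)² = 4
Apply d/dx to both sides, remembering that y depends on x. Each occurrence of y therefore brings in a y' = dy/dx via the chain rule.

With F(x, y) equal to the left-hand side minus the right, differentiate F term by term:
  d/dx[(x + 3)^2] = 2x + 6
  d/dx[(y - 5)^2] = 2·y'(y - 5)
  d/dx[-4] = 0
Adding these up, d/dx[F] = 0 becomes
  (2x + 6) + (2y - 10)·y' = 0,
so isolating y',
  dy/dx = -(2x + 6)/(2y - 10) = (-x - 3)/(y - 5)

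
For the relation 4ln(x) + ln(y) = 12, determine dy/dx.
Differentiate the relation implicitly: treat y = y(x) and apply the chain rule, so every y-derivative picks up a y' = dy/dx factor.

With everything moved to the left-hand side, differentiate term by term:
  d/dx[4ln(x)] = 4/x
  d/dx[ln(y)] = y'/y
  d/dx[-12] = 0

Separating the contributions that come from x directly and those that come through y:
  without y':      4/x
  multiplying y':  1/y

so (4/x) + (1/y)·y' = 0, and therefore
  dy/dx = -(4/x)/(1/y) = -4y/x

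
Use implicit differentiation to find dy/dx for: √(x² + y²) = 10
Differentiate the relation implicitly: treat y = y(x) and apply the chain rule, so every y-derivative picks up a y' = dy/dx factor.

With everything moved to the left-hand side, differentiate term by term:
  d/dx[√(x^2 + y^2)] = (x + y·y')/√(x^2 + y^2)
  d/dx[-10] = 0

Separating the contributions that come from x directly and those that come through y:
  without y':      x/√(x^2 + y^2)
  multiplying y':  y/√(x^2 + y^2)

so (x/√(x^2 + y^2)) + (y/√(x^2 + y^2))·y' = 0, and therefore
  dy/dx = -(x/√(x^2 + y^2))/(y/√(x^2 + y^2)) = -x/y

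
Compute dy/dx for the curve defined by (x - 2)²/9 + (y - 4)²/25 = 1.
Differentiate the relation implicitly: treat y = y(x) and apply the chain rule, so every y-derivative picks up a y' = dy/dx factor.

With everything moved to the left-hand side, differentiate term by term:
  d/dx[(x - 2)^2/9] = 2x/9 - 4/9
  d/dx[(y - 4)^2/25] = 2·y'(y - 4)/25
  d/dx[-1] = 0

Separating the contributions that come from x directly and those that come through y:
  without y':      2x/9 - 4/9
  multiplying y':  2y/25 - 8/25

so (2x/9 - 4/9) + (2y/25 - 8/25)·y' = 0, and therefore
  dy/dx = -(2x/9 - 4/9)/(2y/25 - 8/25)
        = -(2(x - 2)/9)/(2(y - 4)/25) = 25(2 - x)/(9(y - 4))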